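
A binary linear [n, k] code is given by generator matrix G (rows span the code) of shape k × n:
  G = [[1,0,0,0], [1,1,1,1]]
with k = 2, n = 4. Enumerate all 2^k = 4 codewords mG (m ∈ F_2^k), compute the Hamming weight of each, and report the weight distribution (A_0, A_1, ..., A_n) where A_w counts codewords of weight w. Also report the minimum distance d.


Weight distribution: A_0 = 1, A_1 = 1, A_3 = 1, A_4 = 1. Minimum distance d = 1.

Enumerate all 2^2 = 4 messages m ∈ F_2^2.
For each, compute codeword c = mG in F_2^4, then tally its weight.
  m = 00 → c = 0000, weight = 0.
  m = 10 → c = 1000, weight = 1.
  m = 01 → c = 1111, weight = 4.
  m = 11 → c = 0111, weight = 3.
Tally weights:
  weight 0: 1 codewords.
  weight 1: 1 codewords.
  weight 3: 1 codewords.
  weight 4: 1 codewords.
Minimum distance d = smallest w > 0 with A_w > 0 = 1.
Sanity: Σ A_w = 4 = 2^2 = 4 ✓.


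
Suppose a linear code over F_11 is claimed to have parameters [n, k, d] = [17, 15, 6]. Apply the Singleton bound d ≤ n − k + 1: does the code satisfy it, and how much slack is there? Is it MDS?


Singleton RHS = n − k + 1 = 3, slack = -3, bound violated (no such code; not MDS).

Singleton bound: d ≤ n − k + 1.
Here n = 17, k = 15, so n − k + 1 = 3.
Given d = 6, check d ≤ 3: NO.
Slack = (n − k + 1) − d = -3.
The slack is negative: d = 6 exceeds n − k + 1 = 3 by 3, so the Singleton bound is violated and no linear [17, 15, 6]_11 code can exist. In particular it is not MDS (MDS requires d = n − k + 1 exactly).
Description: the claimed parameters are [17, 15, 6]_11; such a code would be impossible (violates the Singleton bound).


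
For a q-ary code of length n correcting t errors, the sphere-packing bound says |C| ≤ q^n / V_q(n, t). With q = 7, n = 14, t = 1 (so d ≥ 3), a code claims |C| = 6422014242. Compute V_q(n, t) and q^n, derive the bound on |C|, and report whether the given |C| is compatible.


V_q(n, t) = 85, q^n = 678223072849, Hamming bound = 7979094974, |C| = 6422014242 ≤ bound (satisfied).

Step 1: Compute V_q(n, t) = Σ_{j=0}^1 C(n, j) (q−1)^j.
  j = 0: C(14,0)·(6)^0 = 1·1 = 1.
  j = 1: C(14,1)·(6)^1 = 14·6 = 84.
  V_q(n, t) = 1 + 84 = 85.
Step 2: q^n = 7^14 = 678223072849.
Step 3: Hamming bound ⌊q^n / V_q(n,t)⌋ = ⌊678223072849/85⌋ = 7979094974.
Step 4: Compare |C| = 6422014242 to 7979094974: satisfied.
The claimed |C| lies below the Hamming bound.


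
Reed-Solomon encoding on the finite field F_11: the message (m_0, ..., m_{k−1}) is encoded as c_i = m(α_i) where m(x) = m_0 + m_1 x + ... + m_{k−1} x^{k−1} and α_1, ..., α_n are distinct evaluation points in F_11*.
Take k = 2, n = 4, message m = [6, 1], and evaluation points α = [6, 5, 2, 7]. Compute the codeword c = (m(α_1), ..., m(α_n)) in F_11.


c = [1, 0, 8, 2]

Message polynomial: m(x) = 6 + 1·x (mod 11).
For each evaluation point α_i, compute m(α_i) mod 11:
  α_1 = 6: Horner steps 1 → 1, so m(6) = 1.
  α_2 = 5: Horner steps 1 → 0, so m(5) = 0.
  α_3 = 2: Horner steps 1 → 8, so m(2) = 8.
  α_4 = 7: Horner steps 1 → 2, so m(7) = 2.
Codeword c = [1, 0, 8, 2] ∈ F_11^4.


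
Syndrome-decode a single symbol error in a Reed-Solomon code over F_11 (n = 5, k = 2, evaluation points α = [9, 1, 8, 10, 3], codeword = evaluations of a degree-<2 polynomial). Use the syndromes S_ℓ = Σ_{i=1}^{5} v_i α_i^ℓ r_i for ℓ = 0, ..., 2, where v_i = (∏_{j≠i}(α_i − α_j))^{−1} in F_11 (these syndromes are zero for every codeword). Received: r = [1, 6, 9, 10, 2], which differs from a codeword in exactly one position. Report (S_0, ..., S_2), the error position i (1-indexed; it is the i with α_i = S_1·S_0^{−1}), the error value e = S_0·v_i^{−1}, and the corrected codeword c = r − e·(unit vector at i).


S = (7, 1, 8), error at position 3, error magnitude e = 6, c = [1, 6, 3, 10, 2].

Step 1: column multipliers v_i = (∏_{j≠i}(α_i − α_j))^{−1} mod 11.
  i = 1 (α = 9): (9−1)(9−8)(9−10)(9−3) = 8·1·(−1)·6 = −48 ≡ 7, so v_1 = 7^{−1} = 8 (mod 11).
  i = 2 (α = 1): (1−9)(1−8)(1−10)(1−3) = (−8)·(−7)·(−9)·(−2) = 1008 ≡ 7, so v_2 = 7^{−1} = 8 (mod 11).
  i = 3 (α = 8): (8−9)(8−1)(8−10)(8−3) = (−1)·7·(−2)·5 = 70 ≡ 4, so v_3 = 4^{−1} = 3 (mod 11).
  i = 4 (α = 10): (10−9)(10−1)(10−8)(10−3) = 1·9·2·7 = 126 ≡ 5, so v_4 = 5^{−1} = 9 (mod 11).
  i = 5 (α = 3): (3−9)(3−1)(3−8)(3−10) = (−6)·2·(−5)·(−7) = −420 ≡ 9, so v_5 = 9^{−1} = 5 (mod 11).
  v = [8, 8, 3, 9, 5].
Step 2: syndromes of r = [1, 6, 9, 10, 2] (all sums mod 11).
  S_0 = Σ v_i r_i = 8·1 + 8·6 + 3·9 + 9·10 + 5·2 = 183 ≡ 7.
  S_1 = Σ v_i α_i r_i = 8·9·1 + 8·1·6 + 3·8·9 + 9·10·10 + 5·3·2 = 1266 ≡ 1.
  α_i^2 mod 11 = [4, 1, 9, 1, 9].
  S_2 = Σ v_i α_i^2 r_i = 8·4·1 + 8·1·6 + 3·9·9 + 9·1·10 + 5·9·2 = 503 ≡ 8.
  S = (7, 1, 8) ≠ 0, so r is not a codeword (an error is present).
Step 3: locate the error. For a single error e at position i, S_ℓ = v_i·e·α_i^ℓ, so α_err = S_1/S_0.
  S_0^{−1} = 7^{−1} = 8 (mod 11), so α_err = 1·8 = 8 ≡ 8 = α_3. Error position i = 3.
  Consistency check: S_2/S_1 = 8·1 = 8 ≡ 8 = α_err ✓ (single-error assumption holds).
Step 4: error magnitude e = S_0/v_3 = S_0·∏_{j≠3}(α_3 − α_j) = 7·4 = 28 ≡ 6 (mod 11).
Step 5: correct position 3: c_3 = r_3 − e = 9 − 6 ≡ 3 (mod 11). Hence c = [1, 6, 3, 10, 2].
  Check: interpolating c through the α_i gives m(x) = 8 + 9·x (degree < 2) with m(α_i) = c_i for every i, so c is indeed a codeword.


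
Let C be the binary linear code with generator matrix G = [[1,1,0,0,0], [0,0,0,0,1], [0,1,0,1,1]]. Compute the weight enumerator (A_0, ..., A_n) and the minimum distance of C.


Weight distribution: A_0 = 1, A_1 = 1, A_2 = 3, A_3 = 3. Minimum distance d = 1.

Enumerate all 2^3 = 8 messages m ∈ F_2^3.
For each, compute codeword c = mG in F_2^5, then tally its weight.
  m = 000 → c = 00000, weight = 0.
  m = 100 → c = 11000, weight = 2.
  m = 010 → c = 00001, weight = 1.
  m = 110 → c = 11001, weight = 3.
  m = 001 → c = 01011, weight = 3.
  m = 101 → c = 10011, weight = 3.
  m = 011 → c = 01010, weight = 2.
  m = 111 → c = 10010, weight = 2.
Tally weights:
  weight 0: 1 codewords.
  weight 1: 1 codewords.
  weight 2: 3 codewords.
  weight 3: 3 codewords.
Minimum distance d = smallest w > 0 with A_w > 0 = 1.
Sanity: Σ A_w = 8 = 2^3 = 8 ✓.


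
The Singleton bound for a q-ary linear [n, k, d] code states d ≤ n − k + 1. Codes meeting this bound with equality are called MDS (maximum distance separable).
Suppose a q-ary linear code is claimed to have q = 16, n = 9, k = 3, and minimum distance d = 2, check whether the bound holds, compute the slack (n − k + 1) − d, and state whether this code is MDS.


Singleton RHS = n − k + 1 = 7, slack = 5, bound satisfied, not MDS.

Singleton bound: d ≤ n − k + 1.
Here n = 9, k = 3, so n − k + 1 = 7.
Given d = 2, check d ≤ 7: YES.
Slack = (n − k + 1) − d = 5.
The code is NOT MDS (slack = 5 > 0).
Description: the claimed parameters are [9, 3, 2]_16; such a code would be non-MDS.


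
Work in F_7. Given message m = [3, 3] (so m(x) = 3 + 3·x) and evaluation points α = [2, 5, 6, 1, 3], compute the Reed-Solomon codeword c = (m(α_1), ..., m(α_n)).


c = [2, 4, 0, 6, 5]

Message polynomial: m(x) = 3 + 3·x (mod 7).
For each evaluation point α_i, compute m(α_i) mod 7:
  α_1 = 2: Horner steps 3 → 2, so m(2) = 2.
  α_2 = 5: Horner steps 3 → 4, so m(5) = 4.
  α_3 = 6: Horner steps 3 → 0, so m(6) = 0.
  α_4 = 1: Horner steps 3 → 6, so m(1) = 6.
  α_5 = 3: Horner steps 3 → 5, so m(3) = 5.
Codeword c = [2, 4, 0, 6, 5] ∈ F_7^5.


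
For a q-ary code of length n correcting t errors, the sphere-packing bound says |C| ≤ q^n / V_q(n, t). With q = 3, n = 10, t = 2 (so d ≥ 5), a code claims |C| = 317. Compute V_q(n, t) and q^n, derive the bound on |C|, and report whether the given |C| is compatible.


V_q(n, t) = 201, q^n = 59049, Hamming bound = 293, |C| = 317 > bound (violated).

Step 1: Compute V_q(n, t) = Σ_{j=0}^2 C(n, j) (q−1)^j.
  j = 0: C(10,0)·(2)^0 = 1·1 = 1.
  j = 1: C(10,1)·(2)^1 = 10·2 = 20.
  j = 2: C(10,2)·(2)^2 = 45·4 = 180.
  V_q(n, t) = 1 + 20 + 180 = 201.
Step 2: q^n = 3^10 = 59049.
Step 3: Hamming bound ⌊q^n / V_q(n,t)⌋ = ⌊59049/201⌋ = 293.
Step 4: Compare |C| = 317 to 293: violated.
The claimed |C| lies above the Hamming bound, so no 3-ary code of length 10 with d ≥ 5 can have 317 codewords.


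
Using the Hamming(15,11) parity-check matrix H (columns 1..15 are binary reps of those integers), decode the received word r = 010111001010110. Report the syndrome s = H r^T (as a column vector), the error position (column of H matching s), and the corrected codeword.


s = (0, 1, 0, 0)^T, error position = 4, corrected codeword c = 010011001010110

Compute s = H r^T mod 2 one row at a time:
  s_1 = 0 + 1 + 0 + 1 + 0 + 1 + 1 + 0 = 4 ≡ 0 (mod 2).
  s_2 = 1 + 1 + 1 + 0 + 0 + 1 + 1 + 0 = 5 ≡ 1 (mod 2).
  s_3 = 1 + 0 + 1 + 0 + 0 + 1 + 1 + 0 = 4 ≡ 0 (mod 2).
  s_4 = 0 + 0 + 1 + 0 + 1 + 1 + 1 + 0 = 4 ≡ 0 (mod 2).
s = (0, 1, 0, 0)^T — this equals column 4 of H (binary 0100), so error is at position 4.
Correct: flip bit 4 of r = 010111001010110 to get c = 010011001010110.


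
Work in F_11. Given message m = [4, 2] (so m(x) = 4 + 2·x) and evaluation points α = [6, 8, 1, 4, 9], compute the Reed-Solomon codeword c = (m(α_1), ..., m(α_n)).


c = [5, 9, 6, 1, 0]

Message polynomial: m(x) = 4 + 2·x (mod 11).
For each evaluation point α_i, compute m(α_i) mod 11:
  α_1 = 6: Horner steps 2 → 5, so m(6) = 5.
  α_2 = 8: Horner steps 2 → 9, so m(8) = 9.
  α_3 = 1: Horner steps 2 → 6, so m(1) = 6.
  α_4 = 4: Horner steps 2 → 1, so m(4) = 1.
  α_5 = 9: Horner steps 2 → 0, so m(9) = 0.
Codeword c = [5, 9, 6, 1, 0] ∈ F_11^5.


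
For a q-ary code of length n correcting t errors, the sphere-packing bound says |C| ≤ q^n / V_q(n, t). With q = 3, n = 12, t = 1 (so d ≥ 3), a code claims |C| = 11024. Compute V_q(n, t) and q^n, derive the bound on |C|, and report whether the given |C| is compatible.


V_q(n, t) = 25, q^n = 531441, Hamming bound = 21257, |C| = 11024 ≤ bound (satisfied).

Step 1: Compute V_q(n, t) = Σ_{j=0}^1 C(n, j) (q−1)^j.
  j = 0: C(12,0)·(2)^0 = 1·1 = 1.
  j = 1: C(12,1)·(2)^1 = 12·2 = 24.
  V_q(n, t) = 1 + 24 = 25.
Step 2: q^n = 3^12 = 531441.
Step 3: Hamming bound ⌊q^n / V_q(n,t)⌋ = ⌊531441/25⌋ = 21257.
Step 4: Compare |C| = 11024 to 21257: satisfied.
The claimed |C| lies below the Hamming bound.


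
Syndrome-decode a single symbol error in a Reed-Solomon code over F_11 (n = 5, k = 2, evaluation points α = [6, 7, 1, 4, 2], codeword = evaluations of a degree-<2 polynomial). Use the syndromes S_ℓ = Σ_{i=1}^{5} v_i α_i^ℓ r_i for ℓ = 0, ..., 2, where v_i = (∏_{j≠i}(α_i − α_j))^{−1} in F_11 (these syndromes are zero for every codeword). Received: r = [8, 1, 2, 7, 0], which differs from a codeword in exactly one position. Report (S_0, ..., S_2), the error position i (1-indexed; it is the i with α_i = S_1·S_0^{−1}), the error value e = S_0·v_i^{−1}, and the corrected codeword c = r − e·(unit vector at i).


S = (4, 2, 1), error at position 1, error magnitude e = 5, c = [3, 1, 2, 7, 0].

Step 1: column multipliers v_i = (∏_{j≠i}(α_i − α_j))^{−1} mod 11.
  i = 1 (α = 6): (6−7)(6−1)(6−4)(6−2) = (−1)·5·2·4 = −40 ≡ 4, so v_1 = 4^{−1} = 3 (mod 11).
  i = 2 (α = 7): (7−6)(7−1)(7−4)(7−2) = 1·6·3·5 = 90 ≡ 2, so v_2 = 2^{−1} = 6 (mod 11).
  i = 3 (α = 1): (1−6)(1−7)(1−4)(1−2) = (−5)·(−6)·(−3)·(−1) = 90 ≡ 2, so v_3 = 2^{−1} = 6 (mod 11).
  i = 4 (α = 4): (4−6)(4−7)(4−1)(4−2) = (−2)·(−3)·3·2 = 36 ≡ 3, so v_4 = 3^{−1} = 4 (mod 11).
  i = 5 (α = 2): (2−6)(2−7)(2−1)(2−4) = (−4)·(−5)·1·(−2) = −40 ≡ 4, so v_5 = 4^{−1} = 3 (mod 11).
  v = [3, 6, 6, 4, 3].
Step 2: syndromes of r = [8, 1, 2, 7, 0] (all sums mod 11).
  S_0 = Σ v_i r_i = 3·8 + 6·1 + 6·2 + 4·7 + 3·0 = 70 ≡ 4.
  S_1 = Σ v_i α_i r_i = 3·6·8 + 6·7·1 + 6·1·2 + 4·4·7 + 3·2·0 = 310 ≡ 2.
  α_i^2 mod 11 = [3, 5, 1, 5, 4].
  S_2 = Σ v_i α_i^2 r_i = 3·3·8 + 6·5·1 + 6·1·2 + 4·5·7 + 3·4·0 = 254 ≡ 1.
  S = (4, 2, 1) ≠ 0, so r is not a codeword (an error is present).
Step 3: locate the error. For a single error e at position i, S_ℓ = v_i·e·α_i^ℓ, so α_err = S_1/S_0.
  S_0^{−1} = 4^{−1} = 3 (mod 11), so α_err = 2·3 = 6 ≡ 6 = α_1. Error position i = 1.
  Consistency check: S_2/S_1 = 1·6 = 6 ≡ 6 = α_err ✓ (single-error assumption holds).
Step 4: error magnitude e = S_0/v_1 = S_0·∏_{j≠1}(α_1 − α_j) = 4·4 = 16 ≡ 5 (mod 11).
Step 5: correct position 1: c_1 = r_1 − e = 8 − 5 ≡ 3 (mod 11). Hence c = [3, 1, 2, 7, 0].
  Check: interpolating c through the α_i gives m(x) = 4 + 9·x (degree < 2) with m(α_i) = c_i for every i, so c is indeed a codeword.


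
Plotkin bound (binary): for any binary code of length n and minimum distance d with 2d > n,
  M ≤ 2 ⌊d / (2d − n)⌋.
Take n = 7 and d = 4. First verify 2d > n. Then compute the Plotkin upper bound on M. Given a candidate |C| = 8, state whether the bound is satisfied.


Plotkin bound M ≤ 8; given |C| = 8 ≤ bound (satisfied).

Check applicability: 2d = 8, n = 7.
2d − n = 1 > 0, so Plotkin applies.
Compute d/(2d−n) = 4/1 ≈ 4.0000.
⌊d/(2d−n)⌋ = 4.
Plotkin bound: M ≤ 2·4 = 8.
Given |C| = 8, check: satisfied.
This |C| is at the Plotkin bound.


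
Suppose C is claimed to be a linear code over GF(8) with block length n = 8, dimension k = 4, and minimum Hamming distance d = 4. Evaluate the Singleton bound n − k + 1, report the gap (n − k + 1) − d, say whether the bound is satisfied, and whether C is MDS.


Singleton RHS = n − k + 1 = 5, slack = 1, bound satisfied, not MDS.

Singleton bound: d ≤ n − k + 1.
Here n = 8, k = 4, so n − k + 1 = 5.
Given d = 4, check d ≤ 5: YES.
Slack = (n − k + 1) − d = 1.
The code is NOT MDS (slack = 1 > 0).
Description: the claimed parameters are [8, 4, 4]_8; such a code would be non-MDS.


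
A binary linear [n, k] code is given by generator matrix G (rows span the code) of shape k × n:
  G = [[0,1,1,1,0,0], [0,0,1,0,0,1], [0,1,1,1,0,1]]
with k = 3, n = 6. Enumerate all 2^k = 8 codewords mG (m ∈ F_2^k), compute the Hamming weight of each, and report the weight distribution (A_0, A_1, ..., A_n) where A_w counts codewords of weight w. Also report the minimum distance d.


Weight distribution: A_0 = 1, A_1 = 2, A_2 = 2, A_3 = 2, A_4 = 1. Minimum distance d = 1.

Enumerate all 2^3 = 8 messages m ∈ F_2^3.
For each, compute codeword c = mG in F_2^6, then tally its weight.
  m = 000 → c = 000000, weight = 0.
  m = 100 → c = 011100, weight = 3.
  m = 010 → c = 001001, weight = 2.
  m = 110 → c = 010101, weight = 3.
  m = 001 → c = 011101, weight = 4.
  m = 101 → c = 000001, weight = 1.
  m = 011 → c = 010100, weight = 2.
  m = 111 → c = 001000, weight = 1.
Tally weights:
  weight 0: 1 codewords.
  weight 1: 2 codewords.
  weight 2: 2 codewords.
  weight 3: 2 codewords.
  weight 4: 1 codewords.
Minimum distance d = smallest w > 0 with A_w > 0 = 1.
Sanity: Σ A_w = 8 = 2^3 = 8 ✓.


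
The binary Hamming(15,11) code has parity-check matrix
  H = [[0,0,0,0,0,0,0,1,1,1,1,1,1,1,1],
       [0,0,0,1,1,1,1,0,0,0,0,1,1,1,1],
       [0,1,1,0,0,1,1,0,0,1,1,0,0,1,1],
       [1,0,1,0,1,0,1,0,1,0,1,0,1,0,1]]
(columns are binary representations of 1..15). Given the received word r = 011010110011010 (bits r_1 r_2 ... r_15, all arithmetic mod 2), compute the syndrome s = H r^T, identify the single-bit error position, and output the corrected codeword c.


s = (0, 0, 1, 0)^T, error position = 2, corrected codeword c = 001010110011010

Compute s = H r^T mod 2 one row at a time:
  s_1 = 1 + 0 + 0 + 1 + 1 + 0 + 1 + 0 = 4 ≡ 0 (mod 2).
  s_2 = 0 + 1 + 0 + 1 + 1 + 0 + 1 + 0 = 4 ≡ 0 (mod 2).
  s_3 = 1 + 1 + 0 + 1 + 0 + 1 + 1 + 0 = 5 ≡ 1 (mod 2).
  s_4 = 0 + 1 + 1 + 1 + 0 + 1 + 0 + 0 = 4 ≡ 0 (mod 2).
s = (0, 0, 1, 0)^T — this equals column 2 of H (binary 0010), so error is at position 2.
Correct: flip bit 2 of r = 011010110011010 to get c = 001010110011010.


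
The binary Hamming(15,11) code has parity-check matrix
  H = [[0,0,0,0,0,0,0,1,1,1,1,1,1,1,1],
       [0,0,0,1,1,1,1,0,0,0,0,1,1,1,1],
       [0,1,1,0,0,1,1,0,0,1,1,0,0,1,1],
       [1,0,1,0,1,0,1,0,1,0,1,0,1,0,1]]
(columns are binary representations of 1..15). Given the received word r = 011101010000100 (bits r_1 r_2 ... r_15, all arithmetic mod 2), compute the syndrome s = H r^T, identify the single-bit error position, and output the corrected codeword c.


s = (0, 1, 1, 0)^T, error position = 6, corrected codeword c = 011100010000100

Compute s = H r^T mod 2 one row at a time:
  s_1 = 1 + 0 + 0 + 0 + 0 + 1 + 0 + 0 = 2 ≡ 0 (mod 2).
  s_2 = 1 + 0 + 1 + 0 + 0 + 1 + 0 + 0 = 3 ≡ 1 (mod 2).
  s_3 = 1 + 1 + 1 + 0 + 0 + 0 + 0 + 0 = 3 ≡ 1 (mod 2).
  s_4 = 0 + 1 + 0 + 0 + 0 + 0 + 1 + 0 = 2 ≡ 0 (mod 2).
s = (0, 1, 1, 0)^T — this equals column 6 of H (binary 0110), so error is at position 6.
Correct: flip bit 6 of r = 011101010000100 to get c = 011100010000100.


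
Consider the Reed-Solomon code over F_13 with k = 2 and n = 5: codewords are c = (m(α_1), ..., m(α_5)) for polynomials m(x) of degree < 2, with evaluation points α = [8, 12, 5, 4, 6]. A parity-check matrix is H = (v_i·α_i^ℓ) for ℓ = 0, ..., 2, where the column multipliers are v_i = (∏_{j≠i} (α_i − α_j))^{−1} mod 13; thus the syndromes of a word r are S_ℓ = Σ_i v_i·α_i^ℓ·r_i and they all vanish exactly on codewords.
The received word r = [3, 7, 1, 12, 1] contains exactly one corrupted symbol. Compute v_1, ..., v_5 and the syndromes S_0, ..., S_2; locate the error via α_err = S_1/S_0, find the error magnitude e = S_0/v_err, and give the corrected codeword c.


S = (8, 1, 5), error at position 3, error magnitude e = 1, c = [3, 7, 0, 12, 1].

Step 1: column multipliers v_i = (∏_{j≠i}(α_i − α_j))^{−1} mod 13.
  i = 1 (α = 8): (8−12)(8−5)(8−4)(8−6) = (−4)·3·4·2 = −96 ≡ 8, so v_1 = 8^{−1} = 5 (mod 13).
  i = 2 (α = 12): (12−8)(12−5)(12−4)(12−6) = 4·7·8·6 = 1344 ≡ 5, so v_2 = 5^{−1} = 8 (mod 13).
  i = 3 (α = 5): (5−8)(5−12)(5−4)(5−6) = (−3)·(−7)·1·(−1) = −21 ≡ 5, so v_3 = 5^{−1} = 8 (mod 13).
  i = 4 (α = 4): (4−8)(4−12)(4−5)(4−6) = (−4)·(−8)·(−1)·(−2) = 64 ≡ 12, so v_4 = 12^{−1} = 12 (mod 13).
  i = 5 (α = 6): (6−8)(6−12)(6−5)(6−4) = (−2)·(−6)·1·2 = 24 ≡ 11, so v_5 = 11^{−1} = 6 (mod 13).
  v = [5, 8, 8, 12, 6].
Step 2: syndromes of r = [3, 7, 1, 12, 1] (all sums mod 13).
  S_0 = Σ v_i r_i = 5·3 + 8·7 + 8·1 + 12·12 + 6·1 = 229 ≡ 8.
  S_1 = Σ v_i α_i r_i = 5·8·3 + 8·12·7 + 8·5·1 + 12·4·12 + 6·6·1 = 1444 ≡ 1.
  α_i^2 mod 13 = [12, 1, 12, 3, 10].
  S_2 = Σ v_i α_i^2 r_i = 5·12·3 + 8·1·7 + 8·12·1 + 12·3·12 + 6·10·1 = 824 ≡ 5.
  S = (8, 1, 5) ≠ 0, so r is not a codeword (an error is present).
Step 3: locate the error. For a single error e at position i, S_ℓ = v_i·e·α_i^ℓ, so α_err = S_1/S_0.
  S_0^{−1} = 8^{−1} = 5 (mod 13), so α_err = 1·5 = 5 ≡ 5 = α_3. Error position i = 3.
  Consistency check: S_2/S_1 = 5·1 = 5 ≡ 5 = α_err ✓ (single-error assumption holds).
Step 4: error magnitude e = S_0/v_3 = S_0·∏_{j≠3}(α_3 − α_j) = 8·5 = 40 ≡ 1 (mod 13).
Step 5: correct position 3: c_3 = r_3 − e = 1 − 1 ≡ 0 (mod 13). Hence c = [3, 7, 0, 12, 1].
  Check: interpolating c through the α_i gives m(x) = 8 + 1·x (degree < 2) with m(α_i) = c_i for every i, so c is indeed a codeword.


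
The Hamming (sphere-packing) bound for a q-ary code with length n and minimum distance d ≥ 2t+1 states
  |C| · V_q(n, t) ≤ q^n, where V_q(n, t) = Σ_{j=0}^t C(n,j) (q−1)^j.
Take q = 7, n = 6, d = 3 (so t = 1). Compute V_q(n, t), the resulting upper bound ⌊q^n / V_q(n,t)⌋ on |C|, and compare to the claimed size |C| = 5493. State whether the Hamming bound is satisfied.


V_q(n, t) = 37, q^n = 117649, Hamming bound = 3179, |C| = 5493 > bound (violated).

Step 1: Compute V_q(n, t) = Σ_{j=0}^1 C(n, j) (q−1)^j.
  j = 0: C(6,0)·(6)^0 = 1·1 = 1.
  j = 1: C(6,1)·(6)^1 = 6·6 = 36.
  V_q(n, t) = 1 + 36 = 37.
Step 2: q^n = 7^6 = 117649.
Step 3: Hamming bound ⌊q^n / V_q(n,t)⌋ = ⌊117649/37⌋ = 3179.
Step 4: Compare |C| = 5493 to 3179: violated.
The claimed |C| lies above the Hamming bound, so no 7-ary code of length 6 with d ≥ 3 can have 5493 codewords.


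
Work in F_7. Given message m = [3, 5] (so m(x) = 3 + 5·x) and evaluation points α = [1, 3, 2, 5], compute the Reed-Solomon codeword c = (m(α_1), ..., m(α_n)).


c = [1, 4, 6, 0]

Message polynomial: m(x) = 3 + 5·x (mod 7).
For each evaluation point α_i, compute m(α_i) mod 7:
  α_1 = 1: Horner steps 5 → 1, so m(1) = 1.
  α_2 = 3: Horner steps 5 → 4, so m(3) = 4.
  α_3 = 2: Horner steps 5 → 6, so m(2) = 6.
  α_4 = 5: Horner steps 5 → 0, so m(5) = 0.
Codeword c = [1, 4, 6, 0] ∈ F_7^4.


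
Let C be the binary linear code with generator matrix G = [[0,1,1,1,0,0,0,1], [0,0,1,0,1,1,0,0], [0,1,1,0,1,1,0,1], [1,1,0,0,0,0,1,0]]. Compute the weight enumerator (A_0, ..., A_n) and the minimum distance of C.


Weight distribution: A_0 = 1, A_2 = 2, A_3 = 4, A_4 = 1, A_5 = 4, A_6 = 4. Minimum distance d = 2.

Enumerate all 2^4 = 16 messages m ∈ F_2^4.
For each, compute codeword c = mG in F_2^8, then tally its weight.
  m = 0000 → c = 00000000, weight = 0.
  m = 1000 → c = 01110001, weight = 4.
  m = 0100 → c = 00101100, weight = 3.
  m = 1100 → c = 01011101, weight = 5.
  m = 0010 → c = 01101101, weight = 5.
  m = 1010 → c = 00011100, weight = 3.
  m = 0110 → c = 01000001, weight = 2.
  m = 1110 → c = 00110000, weight = 2.
  m = 0001 → c = 11000010, weight = 3.
  m = 1001 → c = 10110011, weight = 5.
  m = 0101 → c = 11101110, weight = 6.
  m = 1101 → c = 10011111, weight = 6.
  m = 0011 → c = 10101111, weight = 6.
  m = 1011 → c = 11011110, weight = 6.
  m = 0111 → c = 10000011, weight = 3.
  m = 1111 → c = 11110010, weight = 5.
Tally weights:
  weight 0: 1 codewords.
  weight 2: 2 codewords.
  weight 3: 4 codewords.
  weight 4: 1 codewords.
  weight 5: 4 codewords.
  weight 6: 4 codewords.
Minimum distance d = smallest w > 0 with A_w > 0 = 2.
Sanity: Σ A_w = 16 = 2^4 = 16 ✓.


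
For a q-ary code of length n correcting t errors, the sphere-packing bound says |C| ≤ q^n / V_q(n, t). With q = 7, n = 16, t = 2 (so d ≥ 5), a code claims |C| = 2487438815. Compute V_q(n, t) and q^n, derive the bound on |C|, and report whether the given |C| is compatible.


V_q(n, t) = 4417, q^n = 33232930569601, Hamming bound = 7523869270, |C| = 2487438815 ≤ bound (satisfied).

Step 1: Compute V_q(n, t) = Σ_{j=0}^2 C(n, j) (q−1)^j.
  j = 0: C(16,0)·(6)^0 = 1·1 = 1.
  j = 1: C(16,1)·(6)^1 = 16·6 = 96.
  j = 2: C(16,2)·(6)^2 = 120·36 = 4320.
  V_q(n, t) = 1 + 96 + 4320 = 4417.
Step 2: q^n = 7^16 = 33232930569601.
Step 3: Hamming bound ⌊q^n / V_q(n,t)⌋ = ⌊33232930569601/4417⌋ = 7523869270.
Step 4: Compare |C| = 2487438815 to 7523869270: satisfied.
The claimed |C| lies below the Hamming bound.


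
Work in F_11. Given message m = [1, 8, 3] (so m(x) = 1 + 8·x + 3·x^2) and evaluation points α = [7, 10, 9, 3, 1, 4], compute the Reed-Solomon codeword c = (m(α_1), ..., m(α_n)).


c = [6, 7, 8, 8, 1, 4]

Message polynomial: m(x) = 1 + 8·x + 3·x^2 (mod 11).
For each evaluation point α_i, compute m(α_i) mod 11:
  α_1 = 7: Horner steps 3 → 7 → 6, so m(7) = 6.
  α_2 = 10: Horner steps 3 → 5 → 7, so m(10) = 7.
  α_3 = 9: Horner steps 3 → 2 → 8, so m(9) = 8.
  α_4 = 3: Horner steps 3 → 6 → 8, so m(3) = 8.
  α_5 = 1: Horner steps 3 → 0 → 1, so m(1) = 1.
  α_6 = 4: Horner steps 3 → 9 → 4, so m(4) = 4.
Codeword c = [6, 7, 8, 8, 1, 4] ∈ F_11^6.


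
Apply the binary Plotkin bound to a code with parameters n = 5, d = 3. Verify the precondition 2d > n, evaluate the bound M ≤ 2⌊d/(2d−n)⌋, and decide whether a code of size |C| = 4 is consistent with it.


Plotkin bound M ≤ 6; given |C| = 4 ≤ bound (satisfied).

Check applicability: 2d = 6, n = 5.
2d − n = 1 > 0, so Plotkin applies.
Compute d/(2d−n) = 3/1 ≈ 3.0000.
⌊d/(2d−n)⌋ = 3.
Plotkin bound: M ≤ 2·3 = 6.
Given |C| = 4, check: satisfied.
This |C| is below the Plotkin bound.


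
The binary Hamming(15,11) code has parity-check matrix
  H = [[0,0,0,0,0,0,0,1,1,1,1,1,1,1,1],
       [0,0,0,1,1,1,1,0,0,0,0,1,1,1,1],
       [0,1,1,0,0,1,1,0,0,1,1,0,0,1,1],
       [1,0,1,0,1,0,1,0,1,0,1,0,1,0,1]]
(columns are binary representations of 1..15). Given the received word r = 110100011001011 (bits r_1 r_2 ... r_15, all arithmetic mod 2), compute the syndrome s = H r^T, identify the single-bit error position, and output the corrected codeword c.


s = (1, 0, 1, 1)^T, error position = 11, corrected codeword c = 110100011011011

Compute s = H r^T mod 2 one row at a time:
  s_1 = 1 + 1 + 0 + 0 + 1 + 0 + 1 + 1 = 5 ≡ 1 (mod 2).
  s_2 = 1 + 0 + 0 + 0 + 1 + 0 + 1 + 1 = 4 ≡ 0 (mod 2).
  s_3 = 1 + 0 + 0 + 0 + 0 + 0 + 1 + 1 = 3 ≡ 1 (mod 2).
  s_4 = 1 + 0 + 0 + 0 + 1 + 0 + 0 + 1 = 3 ≡ 1 (mod 2).
s = (1, 0, 1, 1)^T — this equals column 11 of H (binary 1011), so error is at position 11.
Correct: flip bit 11 of r = 110100011001011 to get c = 110100011011011.


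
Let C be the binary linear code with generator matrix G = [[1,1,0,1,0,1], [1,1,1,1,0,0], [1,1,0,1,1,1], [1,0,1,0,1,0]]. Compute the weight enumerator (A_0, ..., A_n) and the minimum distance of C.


Weight distribution: A_0 = 1, A_1 = 1, A_2 = 4, A_3 = 4, A_4 = 3, A_5 = 3. Minimum distance d = 1.

Enumerate all 2^4 = 16 messages m ∈ F_2^4.
For each, compute codeword c = mG in F_2^6, then tally its weight.
  m = 0000 → c = 000000, weight = 0.
  m = 1000 → c = 110101, weight = 4.
  m = 0100 → c = 111100, weight = 4.
  m = 1100 → c = 001001, weight = 2.
  m = 0010 → c = 110111, weight = 5.
  m = 1010 → c = 000010, weight = 1.
  m = 0110 → c = 001011, weight = 3.
  m = 1110 → c = 111110, weight = 5.
  m = 0001 → c = 101010, weight = 3.
  m = 1001 → c = 011111, weight = 5.
  m = 0101 → c = 010110, weight = 3.
  m = 1101 → c = 100011, weight = 3.
  m = 0011 → c = 011101, weight = 4.
  m = 1011 → c = 101000, weight = 2.
  m = 0111 → c = 100001, weight = 2.
  m = 1111 → c = 010100, weight = 2.
Tally weights:
  weight 0: 1 codewords.
  weight 1: 1 codewords.
  weight 2: 4 codewords.
  weight 3: 4 codewords.
  weight 4: 3 codewords.
  weight 5: 3 codewords.
Minimum distance d = smallest w > 0 with A_w > 0 = 1.
Sanity: Σ A_w = 16 = 2^4 = 16 ✓.


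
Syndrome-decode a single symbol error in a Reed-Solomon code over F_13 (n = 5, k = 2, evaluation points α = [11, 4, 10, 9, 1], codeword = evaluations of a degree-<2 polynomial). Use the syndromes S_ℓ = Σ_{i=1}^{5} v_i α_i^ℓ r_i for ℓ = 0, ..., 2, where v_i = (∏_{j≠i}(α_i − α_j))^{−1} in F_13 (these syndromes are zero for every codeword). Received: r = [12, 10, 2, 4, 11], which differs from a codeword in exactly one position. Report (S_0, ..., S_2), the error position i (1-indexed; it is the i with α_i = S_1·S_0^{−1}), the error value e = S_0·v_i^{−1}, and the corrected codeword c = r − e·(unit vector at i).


S = (3, 4, 1), error at position 3, error magnitude e = 7, c = [12, 10, 8, 4, 11].

Step 1: column multipliers v_i = (∏_{j≠i}(α_i − α_j))^{−1} mod 13.
  i = 1 (α = 11): (11−4)(11−10)(11−9)(11−1) = 7·1·2·10 = 140 ≡ 10, so v_1 = 10^{−1} = 4 (mod 13).
  i = 2 (α = 4): (4−11)(4−10)(4−9)(4−1) = (−7)·(−6)·(−5)·3 = −630 ≡ 7, so v_2 = 7^{−1} = 2 (mod 13).
  i = 3 (α = 10): (10−11)(10−4)(10−9)(10−1) = (−1)·6·1·9 = −54 ≡ 11, so v_3 = 11^{−1} = 6 (mod 13).
  i = 4 (α = 9): (9−11)(9−4)(9−10)(9−1) = (−2)·5·(−1)·8 = 80 ≡ 2, so v_4 = 2^{−1} = 7 (mod 13).
  i = 5 (α = 1): (1−11)(1−4)(1−10)(1−9) = (−10)·(−3)·(−9)·(−8) = 2160 ≡ 2, so v_5 = 2^{−1} = 7 (mod 13).
  v = [4, 2, 6, 7, 7].
Step 2: syndromes of r = [12, 10, 2, 4, 11] (all sums mod 13).
  S_0 = Σ v_i r_i = 4·12 + 2·10 + 6·2 + 7·4 + 7·11 = 185 ≡ 3.
  S_1 = Σ v_i α_i r_i = 4·11·12 + 2·4·10 + 6·10·2 + 7·9·4 + 7·1·11 = 1057 ≡ 4.
  α_i^2 mod 13 = [4, 3, 9, 3, 1].
  S_2 = Σ v_i α_i^2 r_i = 4·4·12 + 2·3·10 + 6·9·2 + 7·3·4 + 7·1·11 = 521 ≡ 1.
  S = (3, 4, 1) ≠ 0, so r is not a codeword (an error is present).
Step 3: locate the error. For a single error e at position i, S_ℓ = v_i·e·α_i^ℓ, so α_err = S_1/S_0.
  S_0^{−1} = 3^{−1} = 9 (mod 13), so α_err = 4·9 = 36 ≡ 10 = α_3. Error position i = 3.
  Consistency check: S_2/S_1 = 1·10 = 10 ≡ 10 = α_err ✓ (single-error assumption holds).
Step 4: error magnitude e = S_0/v_3 = S_0·∏_{j≠3}(α_3 − α_j) = 3·11 = 33 ≡ 7 (mod 13).
Step 5: correct position 3: c_3 = r_3 − e = 2 − 7 ≡ 8 (mod 13). Hence c = [12, 10, 8, 4, 11].
  Check: interpolating c through the α_i gives m(x) = 7 + 4·x (degree < 2) with m(α_i) = c_i for every i, so c is indeed a codeword.


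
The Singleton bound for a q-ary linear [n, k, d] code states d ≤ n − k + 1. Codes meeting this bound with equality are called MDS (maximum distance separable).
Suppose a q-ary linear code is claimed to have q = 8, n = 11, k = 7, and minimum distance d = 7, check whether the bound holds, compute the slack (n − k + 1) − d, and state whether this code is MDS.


Singleton RHS = n − k + 1 = 5, slack = -2, bound violated (no such code; not MDS).

Singleton bound: d ≤ n − k + 1.
Here n = 11, k = 7, so n − k + 1 = 5.
Given d = 7, check d ≤ 5: NO.
Slack = (n − k + 1) − d = -2.
The slack is negative: d = 7 exceeds n − k + 1 = 5 by 2, so the Singleton bound is violated and no linear [11, 7, 7]_8 code can exist. In particular it is not MDS (MDS requires d = n − k + 1 exactly).
Description: the claimed parameters are [11, 7, 7]_8; such a code would be impossible (violates the Singleton bound).


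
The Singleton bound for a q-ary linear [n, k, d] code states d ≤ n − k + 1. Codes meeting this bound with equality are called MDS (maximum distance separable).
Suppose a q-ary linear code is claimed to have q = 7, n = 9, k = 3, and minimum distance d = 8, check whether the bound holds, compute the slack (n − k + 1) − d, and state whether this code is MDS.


Singleton RHS = n − k + 1 = 7, slack = -1, bound violated (no such code; not MDS).

Singleton bound: d ≤ n − k + 1.
Here n = 9, k = 3, so n − k + 1 = 7.
Given d = 8, check d ≤ 7: NO.
Slack = (n − k + 1) − d = -1.
The slack is negative: d = 8 exceeds n − k + 1 = 7 by 1, so the Singleton bound is violated and no linear [9, 3, 8]_7 code can exist. In particular it is not MDS (MDS requires d = n − k + 1 exactly).
Description: the claimed parameters are [9, 3, 8]_7; such a code would be impossible (violates the Singleton bound).


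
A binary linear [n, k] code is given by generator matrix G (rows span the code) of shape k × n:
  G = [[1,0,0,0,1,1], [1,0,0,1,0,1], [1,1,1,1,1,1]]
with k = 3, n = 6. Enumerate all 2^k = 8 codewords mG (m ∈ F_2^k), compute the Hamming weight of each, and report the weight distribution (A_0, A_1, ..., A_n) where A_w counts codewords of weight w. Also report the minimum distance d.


Weight distribution: A_0 = 1, A_2 = 1, A_3 = 4, A_4 = 1, A_6 = 1. Minimum distance d = 2.

Enumerate all 2^3 = 8 messages m ∈ F_2^3.
For each, compute codeword c = mG in F_2^6, then tally its weight.
  m = 000 → c = 000000, weight = 0.
  m = 100 → c = 100011, weight = 3.
  m = 010 → c = 100101, weight = 3.
  m = 110 → c = 000110, weight = 2.
  m = 001 → c = 111111, weight = 6.
  m = 101 → c = 011100, weight = 3.
  m = 011 → c = 011010, weight = 3.
  m = 111 → c = 111001, weight = 4.
Tally weights:
  weight 0: 1 codewords.
  weight 2: 1 codewords.
  weight 3: 4 codewords.
  weight 4: 1 codewords.
  weight 6: 1 codewords.
Minimum distance d = smallest w > 0 with A_w > 0 = 2.
Sanity: Σ A_w = 8 = 2^3 = 8 ✓.


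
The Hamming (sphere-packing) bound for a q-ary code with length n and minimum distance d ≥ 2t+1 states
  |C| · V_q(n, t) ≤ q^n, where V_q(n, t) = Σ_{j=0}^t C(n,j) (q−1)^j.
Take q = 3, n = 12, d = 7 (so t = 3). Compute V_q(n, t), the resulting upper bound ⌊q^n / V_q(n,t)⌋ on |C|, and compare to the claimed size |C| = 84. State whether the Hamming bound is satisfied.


V_q(n, t) = 2049, q^n = 531441, Hamming bound = 259, |C| = 84 ≤ bound (satisfied).

Step 1: Compute V_q(n, t) = Σ_{j=0}^3 C(n, j) (q−1)^j.
  j = 0: C(12,0)·(2)^0 = 1·1 = 1.
  j = 1: C(12,1)·(2)^1 = 12·2 = 24.
  j = 2: C(12,2)·(2)^2 = 66·4 = 264.
  j = 3: C(12,3)·(2)^3 = 220·8 = 1760.
  V_q(n, t) = 1 + 24 + 264 + 1760 = 2049.
Step 2: q^n = 3^12 = 531441.
Step 3: Hamming bound ⌊q^n / V_q(n,t)⌋ = ⌊531441/2049⌋ = 259.
Step 4: Compare |C| = 84 to 259: satisfied.
The claimed |C| lies below the Hamming bound.


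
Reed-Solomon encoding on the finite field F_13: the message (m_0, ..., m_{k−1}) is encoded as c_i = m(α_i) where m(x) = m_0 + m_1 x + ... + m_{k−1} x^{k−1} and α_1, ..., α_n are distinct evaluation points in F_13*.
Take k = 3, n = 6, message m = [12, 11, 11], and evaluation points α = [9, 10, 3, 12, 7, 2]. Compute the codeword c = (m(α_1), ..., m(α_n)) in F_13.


c = [1, 0, 1, 12, 4, 0]

Message polynomial: m(x) = 12 + 11·x + 11·x^2 (mod 13).
For each evaluation point α_i, compute m(α_i) mod 13:
  α_1 = 9: Horner steps 11 → 6 → 1, so m(9) = 1.
  α_2 = 10: Horner steps 11 → 4 → 0, so m(10) = 0.
  α_3 = 3: Horner steps 11 → 5 → 1, so m(3) = 1.
  α_4 = 12: Horner steps 11 → 0 → 12, so m(12) = 12.
  α_5 = 7: Horner steps 11 → 10 → 4, so m(7) = 4.
  α_6 = 2: Horner steps 11 → 7 → 0, so m(2) = 0.
Codeword c = [1, 0, 1, 12, 4, 0] ∈ F_13^6.


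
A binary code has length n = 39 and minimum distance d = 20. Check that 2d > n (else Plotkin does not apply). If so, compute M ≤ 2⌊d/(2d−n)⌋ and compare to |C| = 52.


Plotkin bound M ≤ 40; given |C| = 52 > bound (violated).

Check applicability: 2d = 40, n = 39.
2d − n = 1 > 0, so Plotkin applies.
Compute d/(2d−n) = 20/1 ≈ 20.0000.
⌊d/(2d−n)⌋ = 20.
Plotkin bound: M ≤ 2·20 = 40.
Given |C| = 52, check: VIOLATED.
This |C| is above the Plotkin bound, so no binary code with n = 39, d = 20 and 52 codewords exists.


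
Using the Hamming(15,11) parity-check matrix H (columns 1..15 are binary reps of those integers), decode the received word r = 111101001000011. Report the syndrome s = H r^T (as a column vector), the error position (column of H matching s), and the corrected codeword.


s = (1, 0, 1, 0)^T, error position = 10, corrected codeword c = 111101001100011

Compute s = H r^T mod 2 one row at a time:
  s_1 = 0 + 1 + 0 + 0 + 0 + 0 + 1 + 1 = 3 ≡ 1 (mod 2).
  s_2 = 1 + 0 + 1 + 0 + 0 + 0 + 1 + 1 = 4 ≡ 0 (mod 2).
  s_3 = 1 + 1 + 1 + 0 + 0 + 0 + 1 + 1 = 5 ≡ 1 (mod 2).
  s_4 = 1 + 1 + 0 + 0 + 1 + 0 + 0 + 1 = 4 ≡ 0 (mod 2).
s = (1, 0, 1, 0)^T — this equals column 10 of H (binary 1010), so error is at position 10.
Correct: flip bit 10 of r = 111101001000011 to get c = 111101001100011.


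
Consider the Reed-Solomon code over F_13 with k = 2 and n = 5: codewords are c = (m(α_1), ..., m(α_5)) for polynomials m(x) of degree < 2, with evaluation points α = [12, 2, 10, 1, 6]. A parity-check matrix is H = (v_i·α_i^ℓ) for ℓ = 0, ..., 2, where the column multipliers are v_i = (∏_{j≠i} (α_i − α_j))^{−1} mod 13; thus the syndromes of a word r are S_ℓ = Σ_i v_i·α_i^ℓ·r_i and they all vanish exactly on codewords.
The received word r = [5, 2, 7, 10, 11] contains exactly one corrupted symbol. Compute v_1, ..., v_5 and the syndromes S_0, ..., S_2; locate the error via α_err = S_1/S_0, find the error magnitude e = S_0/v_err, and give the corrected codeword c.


S = (7, 7, 7), error at position 4, error magnitude e = 7, c = [5, 2, 7, 3, 11].

Step 1: column multipliers v_i = (∏_{j≠i}(α_i − α_j))^{−1} mod 13.
  i = 1 (α = 12): (12−2)(12−10)(12−1)(12−6) = 10·2·11·6 = 1320 ≡ 7, so v_1 = 7^{−1} = 2 (mod 13).
  i = 2 (α = 2): (2−12)(2−10)(2−1)(2−6) = (−10)·(−8)·1·(−4) = −320 ≡ 5, so v_2 = 5^{−1} = 8 (mod 13).
  i = 3 (α = 10): (10−12)(10−2)(10−1)(10−6) = (−2)·8·9·4 = −576 ≡ 9, so v_3 = 9^{−1} = 3 (mod 13).
  i = 4 (α = 1): (1−12)(1−2)(1−10)(1−6) = (−11)·(−1)·(−9)·(−5) = 495 ≡ 1, so v_4 = 1^{−1} = 1 (mod 13).
  i = 5 (α = 6): (6−12)(6−2)(6−10)(6−1) = (−6)·4·(−4)·5 = 480 ≡ 12, so v_5 = 12^{−1} = 12 (mod 13).
  v = [2, 8, 3, 1, 12].
Step 2: syndromes of r = [5, 2, 7, 10, 11] (all sums mod 13).
  S_0 = Σ v_i r_i = 2·5 + 8·2 + 3·7 + 1·10 + 12·11 = 189 ≡ 7.
  S_1 = Σ v_i α_i r_i = 2·12·5 + 8·2·2 + 3·10·7 + 1·1·10 + 12·6·11 = 1164 ≡ 7.
  α_i^2 mod 13 = [1, 4, 9, 1, 10].
  S_2 = Σ v_i α_i^2 r_i = 2·1·5 + 8·4·2 + 3·9·7 + 1·1·10 + 12·10·11 = 1593 ≡ 7.
  S = (7, 7, 7) ≠ 0, so r is not a codeword (an error is present).
Step 3: locate the error. For a single error e at position i, S_ℓ = v_i·e·α_i^ℓ, so α_err = S_1/S_0.
  S_0^{−1} = 7^{−1} = 2 (mod 13), so α_err = 7·2 = 14 ≡ 1 = α_4. Error position i = 4.
  Consistency check: S_2/S_1 = 7·2 = 14 ≡ 1 = α_err ✓ (single-error assumption holds).
Step 4: error magnitude e = S_0/v_4 = S_0·∏_{j≠4}(α_4 − α_j) = 7·1 = 7 ≡ 7 (mod 13).
Step 5: correct position 4: c_4 = r_4 − e = 10 − 7 ≡ 3 (mod 13). Hence c = [5, 2, 7, 3, 11].
  Check: interpolating c through the α_i gives m(x) = 4 + 12·x (degree < 2) with m(α_i) = c_i for every i, so c is indeed a codeword.


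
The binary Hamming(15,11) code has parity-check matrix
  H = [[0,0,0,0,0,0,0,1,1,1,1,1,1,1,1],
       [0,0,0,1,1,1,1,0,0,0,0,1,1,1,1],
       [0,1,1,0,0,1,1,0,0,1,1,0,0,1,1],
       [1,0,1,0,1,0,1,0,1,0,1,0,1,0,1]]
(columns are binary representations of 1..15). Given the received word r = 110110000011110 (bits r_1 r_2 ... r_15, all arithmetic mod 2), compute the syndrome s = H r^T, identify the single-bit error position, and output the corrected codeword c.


s = (0, 1, 1, 0)^T, error position = 6, corrected codeword c = 110111000011110

Compute s = H r^T mod 2 one row at a time:
  s_1 = 0 + 0 + 0 + 1 + 1 + 1 + 1 + 0 = 4 ≡ 0 (mod 2).
  s_2 = 1 + 1 + 0 + 0 + 1 + 1 + 1 + 0 = 5 ≡ 1 (mod 2).
  s_3 = 1 + 0 + 0 + 0 + 0 + 1 + 1 + 0 = 3 ≡ 1 (mod 2).
  s_4 = 1 + 0 + 1 + 0 + 0 + 1 + 1 + 0 = 4 ≡ 0 (mod 2).
s = (0, 1, 1, 0)^T — this equals column 6 of H (binary 0110), so error is at position 6.
Correct: flip bit 6 of r = 110110000011110 to get c = 110111000011110.


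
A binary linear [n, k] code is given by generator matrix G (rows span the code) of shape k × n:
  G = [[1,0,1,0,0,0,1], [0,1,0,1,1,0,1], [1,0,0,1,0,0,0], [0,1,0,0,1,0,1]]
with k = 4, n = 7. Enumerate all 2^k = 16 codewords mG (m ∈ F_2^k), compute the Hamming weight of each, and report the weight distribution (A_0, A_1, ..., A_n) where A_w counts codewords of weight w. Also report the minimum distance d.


Weight distribution: A_0 = 1, A_1 = 2, A_2 = 2, A_3 = 4, A_4 = 5, A_5 = 2. Minimum distance d = 1.

Enumerate all 2^4 = 16 messages m ∈ F_2^4.
For each, compute codeword c = mG in F_2^7, then tally its weight.
  m = 0000 → c = 0000000, weight = 0.
  m = 1000 → c = 1010001, weight = 3.
  m = 0100 → c = 0101101, weight = 4.
  m = 1100 → c = 1111100, weight = 5.
  m = 0010 → c = 1001000, weight = 2.
  m = 1010 → c = 0011001, weight = 3.
  m = 0110 → c = 1100101, weight = 4.
  m = 1110 → c = 0110100, weight = 3.
  m = 0001 → c = 0100101, weight = 3.
  m = 1001 → c = 1110100, weight = 4.
  m = 0101 → c = 0001000, weight = 1.
  m = 1101 → c = 1011001, weight = 4.
  m = 0011 → c = 1101101, weight = 5.
  m = 1011 → c = 0111100, weight = 4.
  m = 0111 → c = 1000000, weight = 1.
  m = 1111 → c = 0010001, weight = 2.
Tally weights:
  weight 0: 1 codewords.
  weight 1: 2 codewords.
  weight 2: 2 codewords.
  weight 3: 4 codewords.
  weight 4: 5 codewords.
  weight 5: 2 codewords.
Minimum distance d = smallest w > 0 with A_w > 0 = 1.
Sanity: Σ A_w = 16 = 2^4 = 16 ✓.
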